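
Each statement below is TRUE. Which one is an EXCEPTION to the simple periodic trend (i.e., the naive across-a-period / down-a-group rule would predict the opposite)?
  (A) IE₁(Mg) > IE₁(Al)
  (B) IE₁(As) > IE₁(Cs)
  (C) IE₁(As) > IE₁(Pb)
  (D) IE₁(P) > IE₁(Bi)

The general trend: IE₁ increases across a period and decreases down a group.
(A) Mg (period 3, group 2) vs Al (period 3, group 13): the stated order contradicts the simple trend.
(B) As (period 4, group 15) vs Cs (period 6, group 1): the stated order agrees with the simple trend.
(C) As (period 4, group 15) vs Pb (period 6, group 14): the stated order agrees with the simple trend.
(D) P (period 3, group 15) vs Bi (period 6, group 15): the stated order agrees with the simple trend.
The exception is (A): Al's single 3p electron is easier to remove than one from Mg's filled 3s².

(A)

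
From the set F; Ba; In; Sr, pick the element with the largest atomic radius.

Atomic radius shrinks across a period as nuclear charge pulls the same shell inward, and grows down a group as new shells are added.
Here both period and group differ, so the two effects have to be weighed against each other.
In > F: both effects reinforce here, so In is clearly the larger of the two.
Sr > In: both are in period 5; the period trend gives Sr the larger value.
Ba > Sr: they share group 2; the group trend gives Ba the larger value.
Tabulated atomic radius (pm): F 64, Sr 185, In 142, Ba 196.
The largest atomic radius among these belongs to Ba.

Ba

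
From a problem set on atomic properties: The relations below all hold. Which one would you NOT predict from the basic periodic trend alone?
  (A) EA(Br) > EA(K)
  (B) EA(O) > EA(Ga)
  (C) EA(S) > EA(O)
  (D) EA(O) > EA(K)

(C)

The general trend: electron affinity increases across a period and decreases down a group.
(A) Br (period 4, group 17) vs K (period 4, group 1): the stated order agrees with the simple trend.
(B) O (period 2, group 16) vs Ga (period 4, group 13): the stated order agrees with the simple trend.
(C) S (period 3, group 16) vs O (period 2, group 16): the stated order contradicts the simple trend.
(D) O (period 2, group 16) vs K (period 4, group 1): the stated order agrees with the simple trend.
The exception is (C): the compact 2p subshell of O repels the added electron more than S's larger 3p does.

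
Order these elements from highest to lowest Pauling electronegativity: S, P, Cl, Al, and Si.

Al is in period 3, group 13; Si is in period 3, group 14; P is in period 3, group 15; S is in period 3, group 16; Cl is in period 3, group 17.
Atoms toward the upper right of the periodic table pull bonding electrons most strongly.
All lie in period 3, so electronegativity increases left to right.
So from highest to lowest: Cl > S > P > Si > Al.

Cl, S, P, Si, Al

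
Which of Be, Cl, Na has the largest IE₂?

Na

After 1 electron has been removed, what remains? Be⁺ still has 1 valence electron; Cl⁺ still has 6 valence electrons; Na⁺ is the bare [Ne] core.
Breaking into a closed-shell core is much more expensive than removing a leftover valence electron — Na has the largest IE_2 here.
Valence configurations: Be⁺ [He]2s¹, Cl⁺ [Ne]3s²3p⁴.
The numbers (kJ/mol): Be 1757, Cl 2298, Na 4562.
So the second ionization energies run Be < Cl < Na.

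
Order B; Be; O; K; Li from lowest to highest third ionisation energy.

After 2 electrons have been removed, what remains? B²⁺ still has 1 valence electron; Be²⁺ is the bare [He] core; O²⁺ still has 4 valence electrons; K²⁺ is already 1 electron into the core; Li²⁺ is already 1 electron into the core.
Usually core removal costs more than valence removal, but here the competition is close: a tightly held n=2 valence electron can cost more to remove than an n=3 core electron, so the actual values have to decide it.
Valence configurations: B²⁺ [He]2s¹, O²⁺ [He]2s²2p².
Tabulated IE_3 (kJ/mol): B 3660, Be 14849, O 5300, K 4420, Li 11815.
Putting it together, IE_3: B < K < O < Li < Be.

B < K < O < Li < Be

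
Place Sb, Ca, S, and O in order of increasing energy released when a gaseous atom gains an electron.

O is in period 2, group 16; S is in period 3, group 16; Ca is in period 4, group 2; Sb is in period 5, group 15.
Atoms with high Z_eff and room in the valence shell (especially the halogens) have the most exothermic electron affinities.
Here both period and group differ, so the two effects have to be weighed against each other.
Sb > Ca: period and group pull opposite ways; the across-period shift dominates (103 vs 2 kJ/mol).
O > Sb: relative to Sb, both the across-period and down-group shifts push O's electron affinity up.
S > O: this pair runs against the simple trend — see the exception note.
Note the exception: S has a higher electron affinity than O, contrary to the simple trend — the compact 2p subshell of O repels the added electron more than S's larger 3p does.
Tabulated electron affinity (kJ/mol): O 141, S 200, Ca 2, Sb 103.
So from lowest to highest: Ca < Sb < O < S.

Ca < Sb < O < S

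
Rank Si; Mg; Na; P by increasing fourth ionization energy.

Si < P < Na < Mg

The fourth ionization energy removes an electron from the +3 ion. For each element: Si³⁺ still has 1 valence electron; Mg³⁺ is already 1 electron into the core; Na³⁺ is already 2 electrons into the core; P³⁺ still has 2 valence electrons.
Core electrons are held far more tightly than valence electrons, so Na and Mg top the IE_4 order.
Valence configurations: Si³⁺ [Ne]3s¹, P³⁺ [Ne]3s².
Tabulated IE_4 (kJ/mol): Si 4356, Mg 10543, Na 9543, P 4964.
Putting it together, IE_4: Si < P < Na < Mg.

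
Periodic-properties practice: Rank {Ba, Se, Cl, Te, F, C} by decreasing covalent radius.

Ba > Te > Se > Cl > C > F

C is in period 2, group 14; F is in period 2, group 17; Cl is in period 3, group 17; Se is in period 4, group 16; Te is in period 5, group 16; Ba is in period 6, group 2.
Across a period the added protons contract the valence shell; down a group each new principal shell makes the atom larger.
Neither a single period nor a single group — weigh both effects.
C > F: both are in period 2; the period trend gives C the larger value.
Cl > C: period and group pull opposite ways; the down-group shift dominates (99 vs 75 pm).
Se > Cl: relative to Cl, both the across-period and down-group shifts push Se's atomic radius up.
Te > Se: Te sits below Se in group 16, so the down-group effect alone puts Te larger.
Ba > Te: both effects reinforce here, so Ba is clearly the larger of the two.
For reference (pm): C 75, F 64, Cl 99, Se 116, Te 136, Ba 196.
So from largest to smallest: Ba > Te > Se > Cl > C > F.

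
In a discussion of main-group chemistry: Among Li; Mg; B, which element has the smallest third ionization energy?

B

After 2 electrons have been removed, what remains? Li²⁺ is already 1 electron into the core; Mg²⁺ is the bare [Ne] core; B²⁺ still has 1 valence electron.
Core electrons are held far more tightly than valence electrons, so Mg and Li top the IE_3 order.
Approximate IE_3 values (kJ/mol): Li 11815, Mg 7733, B 3660.
Overall IE_3 order: B < Mg < Li.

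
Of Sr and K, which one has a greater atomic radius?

K

K is in period 4, group 1; Sr is in period 5, group 2.
Across a period the added protons contract the valence shell; down a group each new principal shell makes the atom larger.
A diagonal step moves right (one effect) and down (the opposite effect) at once.
K > Sr: the two effects oppose for this pair; the across-period effect wins (196 vs 185 pm).
Approximate values (pm): K 196, Sr 185.
So K has the greater atomic radius (K > Sr).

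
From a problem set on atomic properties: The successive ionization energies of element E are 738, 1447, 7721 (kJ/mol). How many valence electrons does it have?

2

Look for the largest jump between consecutive ionization energies: IE3/IE2 ≈ 5.3, far larger than any earlier ratio.
That jump marks the point where a core electron is being removed. So the atom has 2 valence electrons.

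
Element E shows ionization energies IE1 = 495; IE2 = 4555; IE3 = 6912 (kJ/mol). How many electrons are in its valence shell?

1

Look for the largest jump between consecutive ionization energies: IE2/IE1 ≈ 9.2, far larger than any earlier ratio.
That jump marks the point where a core electron is being removed. So the atom has 1 valence electron.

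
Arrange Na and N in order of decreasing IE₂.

Na > N

The second ionization energy removes an electron from the +1 ion. For each element: Na⁺ is the bare [Ne] core; N⁺ still has 4 valence electrons.
Core electrons are held far more tightly than valence electrons, so Na tops the IE_2 order.
Tabulated IE_2 (kJ/mol): Na 4562, N 2856.
Overall IE_2 order: N < Na.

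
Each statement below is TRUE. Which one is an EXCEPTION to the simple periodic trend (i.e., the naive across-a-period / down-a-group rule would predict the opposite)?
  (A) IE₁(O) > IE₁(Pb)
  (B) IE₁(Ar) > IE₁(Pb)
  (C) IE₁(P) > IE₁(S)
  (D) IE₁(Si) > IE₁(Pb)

The general trend: first ionization energy increases across a period and decreases down a group.
(A) O (period 2, group 16) vs Pb (period 6, group 14): the stated order agrees with the simple trend.
(B) Ar (period 3, group 18) vs Pb (period 6, group 14): the stated order agrees with the simple trend.
(C) P (period 3, group 15) vs S (period 3, group 16): the stated order contradicts the simple trend.
(D) Si (period 3, group 14) vs Pb (period 6, group 14): the stated order agrees with the simple trend.
The exception is (C): S (3p⁴) ionizes more easily than half-filled P (3p³) because the paired 3p electron in S is pushed out by e⁻–e⁻ repulsion.

(C)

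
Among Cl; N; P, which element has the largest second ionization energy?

The second ionization energy removes an electron from the +1 ion. For each element: Cl⁺ still has 6 valence electrons; N⁺ still has 4 valence electrons; P⁺ still has 4 valence electrons.
All are still removing valence electrons, so compare the +1 ions as you would atoms: IE_2 generally rises across a period (higher Z_eff) and falls down a group (larger shell), subject to the usual subshell exceptions.
Valence configurations: Cl⁺ [Ne]3s²3p⁴, N⁺ [He]2s²2p², P⁺ [Ne]3s²3p².
The numbers (kJ/mol): Cl 2298, N 2856, P 1907.
Putting it together, IE_2: P < Cl < N.

N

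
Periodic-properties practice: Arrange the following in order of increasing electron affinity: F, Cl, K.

K < F < Cl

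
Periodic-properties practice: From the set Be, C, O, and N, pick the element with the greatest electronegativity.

Be is in period 2, group 2; C is in period 2, group 14; N is in period 2, group 15; O is in period 2, group 16.
Atoms toward the upper right of the periodic table pull bonding electrons most strongly.
All lie in period 2, so electronegativity increases left to right.
The greatest electronegativity among these belongs to O.

O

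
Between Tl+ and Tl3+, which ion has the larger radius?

Tl+

Both ions have Z = 81 protons, but Tl3+ has lost more electrons, so its remaining electrons feel a larger effective nuclear charge per electron and are pulled in more tightly.
Higher positive charge → smaller ion, so Tl+ > Tl3+.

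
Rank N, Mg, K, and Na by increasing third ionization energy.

K < N < Na < Mg

IE_3 is the cost of taking one more electron from the +2 cation: N²⁺ still has 3 valence electrons; Mg²⁺ is the bare [Ne] core; K²⁺ is already 1 electron into the core; Na²⁺ is already 1 electron into the core.
Usually core removal costs more than valence removal, but here the competition is close: a tightly held n=2 valence electron can cost more to remove than an n=3 core electron, so the actual values have to decide it.
Tabulated IE_3 (kJ/mol): N 4578, Mg 7733, K 4420, Na 6910.
So the third ionization energies run K < N < Na < Mg.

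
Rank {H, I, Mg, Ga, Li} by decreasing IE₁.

H > I > Mg > Ga > Li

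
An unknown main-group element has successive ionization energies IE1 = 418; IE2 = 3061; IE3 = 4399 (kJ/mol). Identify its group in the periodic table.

Look for the largest jump between consecutive ionization energies: IE2/IE1 ≈ 7.3, far larger than any earlier ratio.
That jump marks the point where a core electron is being removed. So the atom has 1 valence electron.
A main-group element with 1 valence electron is in group 1.

Group 1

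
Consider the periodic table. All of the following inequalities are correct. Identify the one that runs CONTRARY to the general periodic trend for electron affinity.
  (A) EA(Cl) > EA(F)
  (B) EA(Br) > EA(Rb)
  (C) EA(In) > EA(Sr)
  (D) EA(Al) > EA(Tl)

(A)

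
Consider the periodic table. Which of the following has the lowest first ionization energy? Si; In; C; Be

In

Be is in period 2, group 2; C is in period 2, group 14; Si is in period 3, group 14; In is in period 5, group 13.
First ionization energy rises across a period (greater Z_eff holds electrons more tightly) and falls down a group (valence electrons are farther from the nucleus).
These span different periods and groups, so the two trends combine.
Si > In: both effects reinforce here, so Si is clearly the higher of the two.
Be > Si: period and group pull opposite ways; the down-group shift dominates (900 vs 786 kJ/mol).
C > Be: both are in period 2; the period trend gives C the larger value.
Approximate values (kJ/mol): Be 900, C 1086, Si 786, In 558.
The lowest first ionization energy among these belongs to In.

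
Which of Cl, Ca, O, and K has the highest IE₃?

O

The third ionization energy removes an electron from the +2 ion. For each element: Cl²⁺ still has 5 valence electrons; Ca²⁺ is the bare [Ar] core; O²⁺ still has 4 valence electrons; K²⁺ is already 1 electron into the core.
Usually core removal costs more than valence removal, but here the competition is close: a tightly held n=2 valence electron can cost more to remove than an n=3 core electron, so the actual values have to decide it.
Valence configurations: Cl²⁺ [Ne]3s²3p³, O²⁺ [He]2s²2p².
The numbers (kJ/mol): Cl 3822, Ca 4912, O 5300, K 4420.
Hence IE_3: Cl < K < Ca < O.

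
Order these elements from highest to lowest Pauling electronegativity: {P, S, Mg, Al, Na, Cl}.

Cl > S > P > Al > Mg > Na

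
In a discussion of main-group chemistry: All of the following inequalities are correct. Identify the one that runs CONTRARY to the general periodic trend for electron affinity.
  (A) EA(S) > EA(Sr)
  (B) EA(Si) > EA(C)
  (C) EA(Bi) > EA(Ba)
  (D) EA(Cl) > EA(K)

The general trend: electron affinity increases across a period and decreases down a group.
(A) S (period 3, group 16) vs Sr (period 5, group 2): the stated order agrees with the simple trend.
(B) Si (period 3, group 14) vs C (period 2, group 14): the stated order contradicts the simple trend.
(C) Bi (period 6, group 15) vs Ba (period 6, group 2): the stated order agrees with the simple trend.
(D) Cl (period 3, group 17) vs K (period 4, group 1): the stated order agrees with the simple trend.
The exception is (B): Si's larger, more diffuse 3p orbitals accept an added electron slightly more readily than C's compact 2p.

(B)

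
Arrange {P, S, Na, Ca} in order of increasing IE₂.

Consider each +1 ion: P⁺ still has 4 valence electrons; S⁺ still has 5 valence electrons; Na⁺ is the bare [Ne] core; Ca⁺ still has 1 valence electron.
Core electrons are held far more tightly than valence electrons, so Na tops the IE_2 order.
Valence configurations: P⁺ [Ne]3s²3p², S⁺ [Ne]3s²3p³, Ca⁺ [Ar]4s¹.
Approximate IE_2 values (kJ/mol): P 1907, S 2252, Na 4562, Ca 1145.
So the second ionization energies run Ca < P < S < Na.

Ca < P < S < Na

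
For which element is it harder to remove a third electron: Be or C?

Consider each +2 ion: Be²⁺ is the bare [He] core; C²⁺ still has 2 valence electrons.
Breaking into a closed-shell core is much more expensive than removing a leftover valence electron — Be has the largest IE_3 here.
Approximate IE_3 values (kJ/mol): Be 14849, C 4620.
Overall IE_3 order: C < Be.

Be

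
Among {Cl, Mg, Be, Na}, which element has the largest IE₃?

IE_3 is the cost of taking one more electron from the +2 cation: Cl²⁺ still has 5 valence electrons; Mg²⁺ is the bare [Ne] core; Be²⁺ is the bare [He] core; Na²⁺ is already 1 electron into the core.
Core electrons are held far more tightly than valence electrons, so Na, Mg and Be top the IE_3 order.
Tabulated IE_3 (kJ/mol): Cl 3822, Mg 7733, Be 14849, Na 6910.
Overall IE_3 order: Cl < Na < Mg < Be.

Be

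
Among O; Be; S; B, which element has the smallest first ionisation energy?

B

IE₁ increases left→right with effective nuclear charge and decreases top→bottom as the valence shell moves farther out.
Neither a single period nor a single group — weigh both effects.
Be > B: this pair runs against the simple trend — see the exception note.
S > Be: the two effects oppose for this pair; the across-period effect wins (1000 vs 900 kJ/mol).
O > S: they share group 16; the group trend gives O the larger value.
Note the exception: Be has a higher first ionization energy than B, contrary to the simple trend — removing B's lone 2p electron is easier than breaking Be's filled 2s².
Tabulated first ionization energy (kJ/mol): Be 900, B 801, O 1314, S 1000.
The smallest first ionisation energy among these belongs to B.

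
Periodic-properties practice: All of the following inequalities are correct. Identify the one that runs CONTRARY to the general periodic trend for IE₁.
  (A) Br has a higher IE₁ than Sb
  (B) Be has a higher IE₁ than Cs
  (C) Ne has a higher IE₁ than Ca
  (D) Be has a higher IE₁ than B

(D)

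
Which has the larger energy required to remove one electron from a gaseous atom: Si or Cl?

Si is in period 3, group 14; Cl is in period 3, group 17.
Removing the outermost electron gets harder across a period and easier down a group.
All lie in period 3, so first ionization energy increases left to right.
So Cl has the larger energy required to remove one electron from a gaseous atom (Cl > Si).

Cl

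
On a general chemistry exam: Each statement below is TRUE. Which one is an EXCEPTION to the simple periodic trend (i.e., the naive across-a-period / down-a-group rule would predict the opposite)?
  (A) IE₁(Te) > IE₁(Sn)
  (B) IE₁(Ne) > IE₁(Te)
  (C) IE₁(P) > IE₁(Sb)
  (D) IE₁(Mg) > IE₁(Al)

(D)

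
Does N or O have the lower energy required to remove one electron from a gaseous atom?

O

N is in period 2, group 15; O is in period 2, group 16.
Removing the outermost electron gets harder across a period and easier down a group.
All lie in period 2; the across-period trend (first ionization energy increases left to right) applies, with the exception below.
Note the exception: N has a higher first ionization energy than O, contrary to the simple trend — pairing an electron in O's 2p⁴ costs repulsion energy, so O ionizes more easily than half-filled N (2p³).
Tabulated first ionization energy (kJ/mol): N 1402, O 1314.
So O has the lower energy required to remove one electron from a gaseous atom (O < N).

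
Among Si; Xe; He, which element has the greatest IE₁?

He

He is in period 1, group 18; Si is in period 3, group 14; Xe is in period 5, group 18.
Across a period the outer electron is held more tightly (higher IE₁); down a group it sits in a higher shell, more shielded, and comes off more easily.
Neither a single period nor a single group — weigh both effects.
Xe > Si: period and group pull opposite ways; the across-period shift dominates (1170 vs 786 kJ/mol).
He > Xe: they share group 18; the group trend gives He the larger value.
For reference (kJ/mol): He 2372, Si 786, Xe 1170.
The greatest IE₁ among these belongs to He.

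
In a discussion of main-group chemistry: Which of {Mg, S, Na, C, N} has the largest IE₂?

IE_2 is the cost of taking one more electron from the +1 cation: Mg⁺ still has 1 valence electron; S⁺ still has 5 valence electrons; Na⁺ is the bare [Ne] core; C⁺ still has 3 valence electrons; N⁺ still has 4 valence electrons.
Core electrons are held far more tightly than valence electrons, so Na tops the IE_2 order.
Valence configurations: Mg⁺ [Ne]3s¹, S⁺ [Ne]3s²3p³, C⁺ [He]2s²2p¹, N⁺ [He]2s²2p².
The numbers (kJ/mol): Mg 1451, S 2252, Na 4562, C 2353, N 2856.
Hence IE_2: Mg < S < C < N < Na.

Na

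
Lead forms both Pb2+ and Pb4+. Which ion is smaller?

Both ions have Z = 82 protons, but Pb4+ has lost more electrons, so its remaining electrons feel a larger effective nuclear charge per electron and are pulled in more tightly.
Higher positive charge → smaller ion, so Pb2+ > Pb4+.

Pb4+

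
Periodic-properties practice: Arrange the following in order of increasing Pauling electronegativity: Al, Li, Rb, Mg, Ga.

Rb, Li, Mg, Al, Ga

Li is in period 2, group 1; Mg is in period 3, group 2; Al is in period 3, group 13; Ga is in period 4, group 13; Rb is in period 5, group 1.
Atoms toward the upper right of the periodic table pull bonding electrons most strongly.
Neither a single period nor a single group — weigh both effects.
Li > Rb: Li sits above Rb in group 1, so the down-group effect alone puts Li higher.
Mg > Li: the two effects oppose for this pair; the across-period effect wins (1.31 vs 0.98).
Al > Mg: both are in period 3; the period trend gives Al the larger value.
Ga > Al: this pair runs against the simple trend — see the exception note.
Note the exception: Ga has a higher electronegativity than Al, contrary to the simple trend — poor shielding by filled d (and f) subshells raises the heavier element's effective nuclear charge more than the simple down-group trend predicts.
Approximate values (Pauling): Li 0.98, Mg 1.31, Al 1.61, Ga 1.81, Rb 0.82.
So from lowest to highest: Rb < Li < Mg < Al < Ga.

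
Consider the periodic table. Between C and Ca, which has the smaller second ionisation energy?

Ca

The second ionization energy removes an electron from the +1 ion. For each element: C⁺ still has 3 valence electrons; Ca⁺ still has 1 valence electron.
All are still removing valence electrons, so compare the +1 ions as you would atoms: IE_2 generally rises across a period (higher Z_eff) and falls down a group (larger shell), subject to the usual subshell exceptions.
Valence configurations: C⁺ [He]2s²2p¹, Ca⁺ [Ar]4s¹.
Approximate IE_2 values (kJ/mol): C 2353, Ca 1145.
Putting it together, IE_2: Ca < C.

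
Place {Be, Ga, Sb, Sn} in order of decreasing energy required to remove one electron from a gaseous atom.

Be > Sb > Sn > Ga

Be is in period 2, group 2; Ga is in period 4, group 13; Sn is in period 5, group 14; Sb is in period 5, group 15.
First ionization energy rises across a period (greater Z_eff holds electrons more tightly) and falls down a group (valence electrons are farther from the nucleus).
Neither a single period nor a single group — weigh both effects.
Sn > Ga: the two effects oppose for this pair; the across-period effect wins (709 vs 579 kJ/mol).
Sb > Sn: both are in period 5; the period trend gives Sb the larger value.
Be > Sb: period and group pull opposite ways; the down-group shift dominates (900 vs 831 kJ/mol).
For reference (kJ/mol): Be 900, Ga 579, Sn 709, Sb 831.
So from highest to lowest: Be > Sb > Sn > Ga.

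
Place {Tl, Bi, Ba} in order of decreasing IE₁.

Bi > Tl > Ba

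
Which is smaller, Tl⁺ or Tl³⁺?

Tl³⁺

Both ions have Z = 81 protons, but Tl³⁺ has lost more electrons, so its remaining electrons feel a larger effective nuclear charge per electron and are pulled in more tightly.
Higher positive charge → smaller ion, so Tl⁺ > Tl³⁺.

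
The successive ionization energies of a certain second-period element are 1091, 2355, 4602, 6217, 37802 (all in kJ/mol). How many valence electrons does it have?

4

Look for the largest jump between consecutive ionization energies: IE5/IE4 ≈ 6.1, far larger than any earlier ratio.
That jump marks the point where a core electron is being removed. So the atom has 4 valence electrons.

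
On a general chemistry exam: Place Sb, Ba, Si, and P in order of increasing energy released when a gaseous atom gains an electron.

Ba < P < Sb < Si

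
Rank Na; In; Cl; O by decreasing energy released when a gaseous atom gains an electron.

O is in period 2, group 16; Na is in period 3, group 1; Cl is in period 3, group 17; In is in period 5, group 13.
EA tends to increase across a period and decrease down a group, though the pattern is less regular than for IE or radius.
Neither a single period nor a single group — weigh both effects.
Na > In: period and group pull opposite ways; the down-group shift dominates (53 vs 29 kJ/mol).
O > Na: both effects reinforce here, so O is clearly the higher of the two.
Cl > O: the two effects oppose for this pair; the across-period effect wins (349 vs 141 kJ/mol).
For reference (kJ/mol): O 141, Na 53, Cl 349, In 29.
So from highest to lowest: Cl > O > Na > In.

Cl > O > Na > In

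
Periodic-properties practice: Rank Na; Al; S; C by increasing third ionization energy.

Al < S < C < Na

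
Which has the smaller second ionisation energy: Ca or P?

Ca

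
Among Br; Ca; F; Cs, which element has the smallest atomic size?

F

F is in period 2, group 17; Ca is in period 4, group 2; Br is in period 4, group 17; Cs is in period 6, group 1.
Radius decreases left→right (rising Z_eff, same n) and increases top→bottom (higher n).
Neither a single period nor a single group — weigh both effects.
Br > F: Br sits below F in group 17, so the down-group effect alone puts Br larger.
Ca > Br: both are in period 4; the period trend gives Ca the larger value.
Cs > Ca: relative to Ca, both the across-period and down-group shifts push Cs's atomic radius up.
Approximate values (pm): F 64, Ca 171, Br 114, Cs 232.
The smallest atomic size among these belongs to F.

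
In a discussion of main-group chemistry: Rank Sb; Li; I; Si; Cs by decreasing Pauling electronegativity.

I, Sb, Si, Li, Cs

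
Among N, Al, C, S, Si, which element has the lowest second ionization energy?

After 1 electron has been removed, what remains? N⁺ still has 4 valence electrons; Al⁺ still has 2 valence electrons; C⁺ still has 3 valence electrons; S⁺ still has 5 valence electrons; Si⁺ still has 3 valence electrons.
All are still removing valence electrons, so compare the +1 ions as you would atoms: IE_2 generally rises across a period (higher Z_eff) and falls down a group (larger shell), subject to the usual subshell exceptions.
Valence configurations: N⁺ [He]2s²2p², Al⁺ [Ne]3s², C⁺ [He]2s²2p¹, S⁺ [Ne]3s²3p³, Si⁺ [Ne]3s²3p¹.
Si⁺ loses a lone 3p electron whereas Al⁺ must break into a filled 3s² pair, so IE_2(Al) > IE_2(Si) even though Si has the higher nuclear charge.
Approximate IE_2 values (kJ/mol): N 2856, Al 1817, C 2353, S 2252, Si 1577.
Overall IE_2 order: Si < Al < S < C < N.

Si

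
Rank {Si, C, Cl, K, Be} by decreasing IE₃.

Be > C > K > Cl > Si

Consider each +2 ion: Si²⁺ still has 2 valence electrons; C²⁺ still has 2 valence electrons; Cl²⁺ still has 5 valence electrons; K²⁺ is already 1 electron into the core; Be²⁺ is the bare [He] core.
Usually core removal costs more than valence removal, but here the competition is close: a tightly held n=2 valence electron can cost more to remove than an n=3 core electron, so the actual values have to decide it.
Valence configurations: Si²⁺ [Ne]3s², C²⁺ [He]2s², Cl²⁺ [Ne]3s²3p³.
Tabulated IE_3 (kJ/mol): Si 3232, C 4620, Cl 3822, K 4420, Be 14849.
Hence IE_3: Si < Cl < K < C < Be.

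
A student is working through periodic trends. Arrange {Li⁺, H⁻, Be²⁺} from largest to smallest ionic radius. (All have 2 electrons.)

All of these have 2 electrons, so size is governed by nuclear charge alone: the more protons, the stronger the pull on the same electron cloud, and the smaller the ion.
Nuclear charges: Be²⁺ (Z=4), Li⁺ (Z=3), H⁻ (Z=1).
Largest to smallest: H⁻ > Li⁺ > Be²⁺.

H⁻, Li⁺, Be²⁺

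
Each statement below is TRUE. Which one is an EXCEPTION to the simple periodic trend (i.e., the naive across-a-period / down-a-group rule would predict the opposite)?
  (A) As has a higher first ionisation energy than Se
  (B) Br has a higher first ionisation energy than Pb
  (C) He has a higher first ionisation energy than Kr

(A)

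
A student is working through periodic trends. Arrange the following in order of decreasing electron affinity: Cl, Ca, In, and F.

F is in period 2, group 17; Cl is in period 3, group 17; Ca is in period 4, group 2; In is in period 5, group 13.
EA tends to increase across a period and decrease down a group, though the pattern is less regular than for IE or radius.
These span different periods and groups, so the two trends combine.
In > Ca: period and group pull opposite ways; the across-period shift dominates (29 vs 2 kJ/mol).
F > In: both effects reinforce here, so F is clearly the higher of the two.
Cl > F: this pair runs against the simple trend — see the exception note.
Note the exception: Cl has a higher electron affinity than F, contrary to the simple trend — F's small 2p subshell makes the incoming electron feel strong e⁻–e⁻ repulsion, so Cl actually releases more energy on gaining an electron.
Approximate values (kJ/mol): F 328, Cl 349, Ca 2, In 29.
So from highest to lowest: Cl > F > In > Ca.

Cl, F, In, Ca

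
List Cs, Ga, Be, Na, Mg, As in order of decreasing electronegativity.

As > Ga > Be > Mg > Na > Cs

Be is in period 2, group 2; Na is in period 3, group 1; Mg is in period 3, group 2; Ga is in period 4, group 13; As is in period 4, group 15; Cs is in period 6, group 1.
Atoms toward the upper right of the periodic table pull bonding electrons most strongly.
Here both period and group differ, so the two effects have to be weighed against each other.
Na > Cs: they share group 1; the group trend gives Na the larger value.
Mg > Na: Mg lies to the right of Na in period 3, so the across-period effect alone puts Mg higher.
Be > Mg: Be sits above Mg in group 2, so the down-group effect alone puts Be higher.
Ga > Be: period and group pull opposite ways; the across-period shift dominates (1.81 vs 1.57).
As > Ga: both are in period 4; the period trend gives As the larger value.
Approximate values (Pauling): Be 1.57, Na 0.93, Mg 1.31, Ga 1.81, As 2.18, Cs 0.79.
So from highest to lowest: As > Ga > Be > Mg > Na > Cs.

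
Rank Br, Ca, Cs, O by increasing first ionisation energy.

O is in period 2, group 16; Ca is in period 4, group 2; Br is in period 4, group 17; Cs is in period 6, group 1.
IE₁ increases left→right with effective nuclear charge and decreases top→bottom as the valence shell moves farther out.
Neither a single period nor a single group — weigh both effects.
Ca > Cs: relative to Cs, both the across-period and down-group shifts push Ca's first ionization energy up.
Br > Ca: both are in period 4; the period trend gives Br the larger value.
O > Br: period and group pull opposite ways; the down-group shift dominates (1314 vs 1140 kJ/mol).
Approximate values (kJ/mol): O 1314, Ca 590, Br 1140, Cs 376.
So from lowest to highest: Cs < Ca < Br < O.

Cs < Ca < Br < O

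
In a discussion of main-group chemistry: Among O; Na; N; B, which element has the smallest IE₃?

B

The third ionization energy removes an electron from the +2 ion. For each element: O²⁺ still has 4 valence electrons; Na²⁺ is already 1 electron into the core; N²⁺ still has 3 valence electrons; B²⁺ still has 1 valence electron.
Pulling an electron out of a noble-gas core costs far more than removing a remaining valence electron, so Na sits at the high end of IE_3.
Valence configurations: O²⁺ [He]2s²2p², N²⁺ [He]2s²2p¹, B²⁺ [He]2s¹.
The numbers (kJ/mol): O 5300, Na 6910, N 4578, B 3660.
So the third ionization energies run B < N < O < Na.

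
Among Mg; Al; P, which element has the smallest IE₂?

After 1 electron has been removed, what remains? Mg⁺ still has 1 valence electron; Al⁺ still has 2 valence electrons; P⁺ still has 4 valence electrons.
All are still removing valence electrons, so compare the +1 ions as you would atoms: IE_2 generally rises across a period (higher Z_eff) and falls down a group (larger shell), subject to the usual subshell exceptions.
Valence configurations: Mg⁺ [Ne]3s¹, Al⁺ [Ne]3s², P⁺ [Ne]3s²3p².
The numbers (kJ/mol): Mg 1451, Al 1817, P 1907.
Hence IE_2: Mg < Al < P.

Mg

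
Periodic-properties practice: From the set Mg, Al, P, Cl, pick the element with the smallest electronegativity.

Mg is in period 3, group 2; Al is in period 3, group 13; P is in period 3, group 15; Cl is in period 3, group 17.
Electronegativity increases across a period and decreases down a group, tracking effective nuclear charge and atomic size.
All lie in period 3, so electronegativity increases left to right.
The smallest electronegativity among these belongs to Mg.

Mg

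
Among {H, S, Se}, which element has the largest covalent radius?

H is in period 1, group 1; S is in period 3, group 16; Se is in period 4, group 16.
Moving right in a period, electrons are added to the same shell under a stronger nuclear pull, so atoms get smaller; moving down, a new shell is opened and atoms get larger.
Neither a single period nor a single group — weigh both effects.
S > H: period and group pull opposite ways; the down-group shift dominates (103 vs 32 pm).
Se > S: Se sits below S in group 16, so the down-group effect alone puts Se larger.
Tabulated atomic radius (pm): H 32, S 103, Se 116.
The largest covalent radius among these belongs to Se.

Se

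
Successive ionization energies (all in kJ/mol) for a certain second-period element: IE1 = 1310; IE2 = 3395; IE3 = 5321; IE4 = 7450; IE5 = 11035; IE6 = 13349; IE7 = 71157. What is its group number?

Look for the largest jump between consecutive ionization energies: IE7/IE6 ≈ 5.3, far larger than any earlier ratio.
That jump marks the point where a core electron is being removed. So the atom has 6 valence electrons.
A main-group element with 6 valence electrons is in group 16.

Group 16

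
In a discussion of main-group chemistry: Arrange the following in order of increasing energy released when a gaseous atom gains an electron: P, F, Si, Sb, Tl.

Tl < P < Sb < Si < F

F is in period 2, group 17; Si is in period 3, group 14; P is in period 3, group 15; Sb is in period 5, group 15; Tl is in period 6, group 13.
Adding an electron releases more energy for atoms nearer the top right (short of the noble gases).
Here both period and group differ, so the two effects have to be weighed against each other.
P > Tl: relative to Tl, both the across-period and down-group shifts push P's electron affinity up.
Sb > P: this pair runs against the simple trend — see the exception note.
Si > Sb: the two effects oppose for this pair; the down-group effect wins (134 vs 103 kJ/mol).
F > Si: both effects reinforce here, so F is clearly the higher of the two.
Note the exception: Sb has a higher electron affinity than P, contrary to the simple trend — both are half-filled np³, but the pairing/repulsion penalty for the added electron shrinks as the p orbitals become larger and more diffuse down the group, and for Sb that outweighs the weaker nuclear attraction.
Note the exception: Si has a higher electron affinity than P, contrary to the simple trend — adding an electron to P's half-filled 3p³ is unfavourable, so Si (3p²) has the more exothermic EA.
For reference (kJ/mol): F 328, Si 134, P 72, Sb 103, Tl 19.
So from lowest to highest: Tl < P < Sb < Si < F.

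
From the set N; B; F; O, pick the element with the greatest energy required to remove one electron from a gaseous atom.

F

Removing the outermost electron gets harder across a period and easier down a group.
All lie in period 2; the across-period trend (first ionization energy increases left to right) applies, with the exception below.
Note the exception: N has a higher first ionization energy than O, contrary to the simple trend — pairing an electron in O's 2p⁴ costs repulsion energy, so O ionizes more easily than half-filled N (2p³).
For reference (kJ/mol): B 801, N 1402, O 1314, F 1681.
The greatest energy required to remove one electron from a gaseous atom among these belongs to F.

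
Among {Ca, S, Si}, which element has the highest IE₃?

Ca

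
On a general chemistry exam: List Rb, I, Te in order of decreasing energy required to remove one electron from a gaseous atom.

Across a period the outer electron is held more tightly (higher IE₁); down a group it sits in a higher shell, more shielded, and comes off more easily.
All lie in period 5, so first ionization energy increases left to right.
So from highest to lowest: I > Te > Rb.

I, Te, Rb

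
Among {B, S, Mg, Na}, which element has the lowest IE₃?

IE_3 is the cost of taking one more electron from the +2 cation: B²⁺ still has 1 valence electron; S²⁺ still has 4 valence electrons; Mg²⁺ is the bare [Ne] core; Na²⁺ is already 1 electron into the core.
Breaking into a closed-shell core is much more expensive than removing a leftover valence electron — Na and Mg have the largest IE_3 here.
Valence configurations: B²⁺ [He]2s¹, S²⁺ [Ne]3s²3p².
The numbers (kJ/mol): B 3660, S 3357, Mg 7733, Na 6910.
So the third ionization energies run S < B < Na < Mg.

S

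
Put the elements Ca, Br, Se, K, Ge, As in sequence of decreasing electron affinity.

K is in period 4, group 1; Ca is in period 4, group 2; Ge is in period 4, group 14; As is in period 4, group 15; Se is in period 4, group 16; Br is in period 4, group 17.
Electron affinity generally becomes more exothermic across a period toward the halogens and less exothermic down a group.
All lie in period 4; the across-period trend (electron affinity increases left to right) applies, with the exception below.
Note the exception: K has a higher electron affinity than Ca, contrary to the simple trend — adding an electron to Ca (ns²) has to open a new, higher-energy np subshell, which is unfavourable.
Note the exception: Ge has a higher electron affinity than As, contrary to the simple trend — adding an electron to As's half-filled 4p³ is unfavourable, so Ge (4p²) has the more exothermic EA.
For reference (kJ/mol): K 48, Ca 2, Ge 119, As 78, Se 195, Br 325.
So from highest to lowest: Br > Se > Ge > As > K > Ca.

Br > Se > Ge > As > K > Ca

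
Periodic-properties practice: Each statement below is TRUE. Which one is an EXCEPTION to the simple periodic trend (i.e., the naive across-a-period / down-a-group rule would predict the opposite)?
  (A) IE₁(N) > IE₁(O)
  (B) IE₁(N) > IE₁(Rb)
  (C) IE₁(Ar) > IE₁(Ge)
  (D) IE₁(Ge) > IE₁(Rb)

The general trend: first ionization energy increases across a period and decreases down a group.
(A) N (period 2, group 15) vs O (period 2, group 16): the stated order contradicts the simple trend.
(B) N (period 2, group 15) vs Rb (period 5, group 1): the stated order agrees with the simple trend.
(C) Ar (period 3, group 18) vs Ge (period 4, group 14): the stated order agrees with the simple trend.
(D) Ge (period 4, group 14) vs Rb (period 5, group 1): the stated order agrees with the simple trend.
The exception is (A): pairing an electron in O's 2p⁴ costs repulsion energy, so O ionizes more easily than half-filled N (2p³).

(A)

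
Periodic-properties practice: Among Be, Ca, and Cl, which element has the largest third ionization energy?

Be

IE_3 is the cost of taking one more electron from the +2 cation: Be²⁺ is the bare [He] core; Ca²⁺ is the bare [Ar] core; Cl²⁺ still has 5 valence electrons.
Core electrons are held far more tightly than valence electrons, so Ca and Be top the IE_3 order.
The numbers (kJ/mol): Be 14849, Ca 4912, Cl 3822.
Overall IE_3 order: Cl < Ca < Be.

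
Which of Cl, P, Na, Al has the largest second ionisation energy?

Na

Consider each +1 ion: Cl⁺ still has 6 valence electrons; P⁺ still has 4 valence electrons; Na⁺ is the bare [Ne] core; Al⁺ still has 2 valence electrons.
Pulling an electron out of a noble-gas core costs far more than removing a remaining valence electron, so Na sits at the high end of IE_2.
Valence configurations: Cl⁺ [Ne]3s²3p⁴, P⁺ [Ne]3s²3p², Al⁺ [Ne]3s².
Tabulated IE_2 (kJ/mol): Cl 2298, P 1907, Na 4562, Al 1817.
So the second ionization energies run Al < P < Cl < Na.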